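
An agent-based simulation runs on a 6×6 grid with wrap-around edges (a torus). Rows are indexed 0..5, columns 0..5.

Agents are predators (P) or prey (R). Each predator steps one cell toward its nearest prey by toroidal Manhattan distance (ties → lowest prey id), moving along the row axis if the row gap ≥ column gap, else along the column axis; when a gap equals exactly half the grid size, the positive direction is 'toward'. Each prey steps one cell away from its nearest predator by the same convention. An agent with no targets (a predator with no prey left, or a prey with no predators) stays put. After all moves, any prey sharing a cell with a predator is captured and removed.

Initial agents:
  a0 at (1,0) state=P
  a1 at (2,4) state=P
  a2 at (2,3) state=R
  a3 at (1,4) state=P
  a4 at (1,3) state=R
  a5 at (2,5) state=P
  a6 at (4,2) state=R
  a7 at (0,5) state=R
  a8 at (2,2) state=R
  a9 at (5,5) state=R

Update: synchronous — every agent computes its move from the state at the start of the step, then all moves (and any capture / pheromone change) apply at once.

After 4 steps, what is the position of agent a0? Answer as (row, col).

t=1: a0@(0,0):P a1@(2,3):P a2@(2,2):R a3@(1,3):P a4@(1,2):R a5@(2,4):P a6@(5,2):R a7@(5,5):R a8@(2,1):R a9@(4,5):R
t=2: a0@(5,0):P a1@(2,2):P a2@(2,1):R a3@(1,2):P a4@(1,1):R a5@(2,3):P a6@(5,3):R a7@(4,5):R a8@(2,0):R a9@(3,5):R
t=3: a0@(4,0):P a1@(2,1):P a2@(2,0):R a3@(1,1):P a4@(1,0):R a5@(2,2):P a6@(5,2):R a7@(3,5):R a8@(2,5):R a9@(2,5):R
t=4: a0@(3,0):P a1@(2,0):P a2@(2,5):R a3@(1,0):P a4@(1,5):R a5@(2,1):P a6@(5,3):R a7@(2,5):R a8@(2,4):R a9@(2,4):R

(3, 0)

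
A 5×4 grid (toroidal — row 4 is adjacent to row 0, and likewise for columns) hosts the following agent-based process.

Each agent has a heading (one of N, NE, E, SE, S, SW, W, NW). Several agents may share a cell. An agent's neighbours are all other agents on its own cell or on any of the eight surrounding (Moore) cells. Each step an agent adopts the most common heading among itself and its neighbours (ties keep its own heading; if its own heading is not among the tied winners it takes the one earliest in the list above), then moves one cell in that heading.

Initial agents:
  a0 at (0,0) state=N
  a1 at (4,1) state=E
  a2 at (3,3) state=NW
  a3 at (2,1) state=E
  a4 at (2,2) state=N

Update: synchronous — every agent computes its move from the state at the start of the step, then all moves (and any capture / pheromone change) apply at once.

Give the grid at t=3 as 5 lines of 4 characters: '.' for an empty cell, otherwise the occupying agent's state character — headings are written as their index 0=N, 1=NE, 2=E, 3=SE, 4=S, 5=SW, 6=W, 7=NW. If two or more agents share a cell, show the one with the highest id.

7...
....
2...
.2.0
..0.

t=1: a0@(4,0):N a1@(4,2):E a2@(2,2):NW a3@(2,2):E a4@(1,2):N
t=2: a0@(3,0):N a1@(4,3):E a2@(1,1):NW a3@(2,3):E a4@(0,2):N
t=3: a0@(3,1):E a1@(3,3):N a2@(0,0):NW a3@(2,0):E a4@(4,2):N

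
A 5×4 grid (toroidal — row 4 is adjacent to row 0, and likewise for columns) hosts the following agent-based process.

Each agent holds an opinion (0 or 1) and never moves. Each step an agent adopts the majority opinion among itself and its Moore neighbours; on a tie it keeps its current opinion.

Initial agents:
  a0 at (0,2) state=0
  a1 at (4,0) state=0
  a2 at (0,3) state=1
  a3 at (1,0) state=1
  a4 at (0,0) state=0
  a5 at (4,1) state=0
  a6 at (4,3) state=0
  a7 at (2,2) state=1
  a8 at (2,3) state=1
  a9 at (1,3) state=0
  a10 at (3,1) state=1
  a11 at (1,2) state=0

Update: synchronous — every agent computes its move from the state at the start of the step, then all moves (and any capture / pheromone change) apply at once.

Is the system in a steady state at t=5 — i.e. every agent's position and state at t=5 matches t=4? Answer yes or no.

t=1: a0@(0,2):0 a1@(4,0):0 a2@(0,3):0 a3@(1,0):1 a4@(0,0):0 a5@(4,1):0 a6@(4,3):0 a7@(2,2):1 a8@(2,3):1 a9@(1,3):0 a10@(3,1):1 a11@(1,2):0
t=2: a0@(0,2):0 a1@(4,0):0 a2@(0,3):0 a3@(1,0):0 a4@(0,0):0 a5@(4,1):0 a6@(4,3):0 a7@(2,2):1 a8@(2,3):1 a9@(1,3):0 a10@(3,1):1 a11@(1,2):0
t=3: a0@(0,2):0 a1@(4,0):0 a2@(0,3):0 a3@(1,0):0 a4@(0,0):0 a5@(4,1):0 a6@(4,3):0 a7@(2,2):1 a8@(2,3):0 a9@(1,3):0 a10@(3,1):1 a11@(1,2):0
t=4: a0@(0,2):0 a1@(4,0):0 a2@(0,3):0 a3@(1,0):0 a4@(0,0):0 a5@(4,1):0 a6@(4,3):0 a7@(2,2):0 a8@(2,3):0 a9@(1,3):0 a10@(3,1):1 a11@(1,2):0
t=5: a0@(0,2):0 a1@(4,0):0 a2@(0,3):0 a3@(1,0):0 a4@(0,0):0 a5@(4,1):0 a6@(4,3):0 a7@(2,2):0 a8@(2,3):0 a9@(1,3):0 a10@(3,1):0 a11@(1,2):0

no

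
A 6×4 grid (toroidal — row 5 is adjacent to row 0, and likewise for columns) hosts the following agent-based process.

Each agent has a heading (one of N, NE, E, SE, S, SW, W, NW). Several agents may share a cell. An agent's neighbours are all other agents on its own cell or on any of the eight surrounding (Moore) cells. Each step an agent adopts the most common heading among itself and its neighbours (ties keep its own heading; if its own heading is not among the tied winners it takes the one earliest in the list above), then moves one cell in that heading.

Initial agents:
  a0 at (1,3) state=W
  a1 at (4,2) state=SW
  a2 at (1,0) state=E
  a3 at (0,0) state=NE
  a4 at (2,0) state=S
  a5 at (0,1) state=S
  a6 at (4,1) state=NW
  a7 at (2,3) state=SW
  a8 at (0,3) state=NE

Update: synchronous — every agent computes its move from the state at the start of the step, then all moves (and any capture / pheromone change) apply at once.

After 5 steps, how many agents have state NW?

t=1: a0@(0,0):NE a1@(5,1):SW a2@(0,1):NE a3@(5,1):NE a4@(3,0):S a5@(1,1):S a6@(3,0):NW a7@(3,2):SW a8@(5,0):NE
t=2: a0@(5,1):NE a1@(4,2):NE a2@(5,2):NE a3@(4,2):NE a4@(4,0):S a5@(0,2):NE a6@(2,3):NW a7@(4,1):SW a8@(4,1):NE
t=3: a0@(4,2):NE a1@(3,3):NE a2@(4,3):NE a3@(3,3):NE a4@(3,1):NE a5@(5,3):NE a6@(1,2):NW a7@(3,2):NE a8@(3,2):NE
t=4: a0@(3,3):NE a1@(2,0):NE a2@(3,0):NE a3@(2,0):NE a4@(2,2):NE a5@(4,0):NE a6@(0,1):NW a7@(2,3):NE a8@(2,3):NE
t=5: a0@(2,0):NE a1@(1,1):NE a2@(2,1):NE a3@(1,1):NE a4@(1,3):NE a5@(3,1):NE a6@(5,0):NW a7@(1,0):NE a8@(1,0):NE

1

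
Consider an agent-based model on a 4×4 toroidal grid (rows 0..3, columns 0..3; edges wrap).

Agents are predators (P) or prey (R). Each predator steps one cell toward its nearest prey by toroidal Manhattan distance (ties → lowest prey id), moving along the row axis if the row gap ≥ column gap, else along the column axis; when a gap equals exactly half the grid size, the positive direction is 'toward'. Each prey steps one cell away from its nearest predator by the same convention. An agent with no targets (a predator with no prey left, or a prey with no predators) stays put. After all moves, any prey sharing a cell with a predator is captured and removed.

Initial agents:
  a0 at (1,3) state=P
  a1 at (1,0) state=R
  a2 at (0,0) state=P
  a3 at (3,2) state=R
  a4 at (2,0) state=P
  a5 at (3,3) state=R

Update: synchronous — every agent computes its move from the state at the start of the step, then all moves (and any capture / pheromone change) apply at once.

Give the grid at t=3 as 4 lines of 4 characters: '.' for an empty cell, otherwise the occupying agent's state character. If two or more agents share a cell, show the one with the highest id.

....
..PR
...R
.R..

t=1: a0@(1,0):P a1@(1,1):R a2@(1,0):P a3@(2,2):R a4@(1,0):P a5@(2,3):R
t=2: a0@(1,1):P a1@(1,2):R a2@(1,1):P a3@(2,1):R a4@(1,1):P a5@(3,3):R
t=3: a0@(1,2):P a1@(1,3):R a2@(1,2):P a3@(3,1):R a4@(1,2):P a5@(2,3):R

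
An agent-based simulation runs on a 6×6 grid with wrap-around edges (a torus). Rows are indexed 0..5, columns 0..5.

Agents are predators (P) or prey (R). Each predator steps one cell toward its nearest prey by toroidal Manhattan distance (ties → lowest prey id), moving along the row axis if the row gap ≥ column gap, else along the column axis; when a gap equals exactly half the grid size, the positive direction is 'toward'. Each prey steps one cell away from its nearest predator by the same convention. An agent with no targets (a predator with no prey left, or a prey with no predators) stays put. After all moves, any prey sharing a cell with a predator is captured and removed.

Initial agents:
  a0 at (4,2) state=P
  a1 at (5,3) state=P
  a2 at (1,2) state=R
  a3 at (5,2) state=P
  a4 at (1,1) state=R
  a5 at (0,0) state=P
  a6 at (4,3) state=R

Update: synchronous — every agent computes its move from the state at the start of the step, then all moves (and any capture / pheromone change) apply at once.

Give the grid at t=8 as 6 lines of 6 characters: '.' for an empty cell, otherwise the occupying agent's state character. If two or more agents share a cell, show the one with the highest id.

t=1: a0@(4,3):P a1@(4,3):P a2@(2,2):R a3@(0,2):P a4@(2,1):R a5@(1,0):P a6@(4,4):R
t=2: a0@(4,4):P a1@(4,4):P a2@(3,2):R a3@(1,2):P a4@(3,1):R a5@(2,0):P a6@(4,5):R
t=3: a0@(4,5):P a1@(4,5):P a2@(4,2):R a3@(2,2):P a4@(4,1):R a5@(3,0):P a6@(4,0):R
t=4: a0@(4,0):P a1@(4,0):P a2@(5,2):R a3@(3,2):P a4@(4,2):R a5@(4,0):P a6@(4,1):R
t=5: a0@(4,1):P a1@(4,1):P a2@(0,2):R a3@(4,2):P a4@(5,2):R a5@(4,1):P
t=6: a0@(5,1):P a1@(5,1):P a2@(1,2):R a3@(5,2):P a4@(0,2):R a5@(5,1):P
t=7: a0@(0,1):P a1@(0,1):P a2@(2,2):R a3@(0,2):P a4@(1,2):R a5@(0,1):P
t=8: a0@(1,1):P a1@(1,1):P a2@(3,2):R a3@(1,2):P a4@(2,2):R a5@(1,1):P

......
.PP...
..R...
..R...
......
......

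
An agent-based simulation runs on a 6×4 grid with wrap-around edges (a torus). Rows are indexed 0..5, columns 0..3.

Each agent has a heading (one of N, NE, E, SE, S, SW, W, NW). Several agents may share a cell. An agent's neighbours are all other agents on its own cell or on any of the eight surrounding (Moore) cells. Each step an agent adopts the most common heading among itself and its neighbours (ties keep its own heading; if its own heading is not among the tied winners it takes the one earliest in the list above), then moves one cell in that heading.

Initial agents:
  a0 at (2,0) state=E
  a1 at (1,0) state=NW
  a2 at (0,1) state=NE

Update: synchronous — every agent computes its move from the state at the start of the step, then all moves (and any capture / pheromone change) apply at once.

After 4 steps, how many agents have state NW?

t=1: a0@(2,1):E a1@(0,3):NW a2@(5,2):NE
t=2: a0@(2,2):E a1@(5,2):NW a2@(4,3):NE
t=3: a0@(2,3):E a1@(4,1):NW a2@(3,0):NE
t=4: a0@(2,0):E a1@(3,0):NW a2@(2,1):NE

1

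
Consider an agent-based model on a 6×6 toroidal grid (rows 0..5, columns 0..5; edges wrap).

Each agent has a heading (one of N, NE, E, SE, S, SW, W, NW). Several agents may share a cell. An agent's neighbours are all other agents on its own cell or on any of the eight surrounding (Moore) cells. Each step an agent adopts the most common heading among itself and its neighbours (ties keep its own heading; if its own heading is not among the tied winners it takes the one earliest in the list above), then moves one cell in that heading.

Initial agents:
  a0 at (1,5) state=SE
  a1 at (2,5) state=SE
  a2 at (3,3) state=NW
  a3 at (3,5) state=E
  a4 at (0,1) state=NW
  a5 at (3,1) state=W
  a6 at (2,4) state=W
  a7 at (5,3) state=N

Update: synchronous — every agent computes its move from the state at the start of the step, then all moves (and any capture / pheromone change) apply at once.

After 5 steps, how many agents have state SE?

t=1: a0@(2,0):SE a1@(3,0):SE a2@(2,2):NW a3@(3,0):E a4@(5,0):NW a5@(3,0):W a6@(3,5):SE a7@(4,3):N
t=2: a0@(3,1):SE a1@(4,1):SE a2@(1,1):NW a3@(4,1):SE a4@(4,5):NW a5@(4,1):SE a6@(4,0):SE a7@(3,3):N
t=3: a0@(4,2):SE a1@(5,2):SE a2@(0,0):NW a3@(5,2):SE a4@(3,4):NW a5@(5,2):SE a6@(5,1):SE a7@(2,3):N
t=4: a0@(5,3):SE a1@(0,3):SE a2@(5,5):NW a3@(0,3):SE a4@(2,3):NW a5@(0,3):SE a6@(0,2):SE a7@(1,3):N
t=5: a0@(0,4):SE a1@(1,4):SE a2@(4,4):NW a3@(1,4):SE a4@(1,2):NW a5@(1,4):SE a6@(1,3):SE a7@(2,4):SE

6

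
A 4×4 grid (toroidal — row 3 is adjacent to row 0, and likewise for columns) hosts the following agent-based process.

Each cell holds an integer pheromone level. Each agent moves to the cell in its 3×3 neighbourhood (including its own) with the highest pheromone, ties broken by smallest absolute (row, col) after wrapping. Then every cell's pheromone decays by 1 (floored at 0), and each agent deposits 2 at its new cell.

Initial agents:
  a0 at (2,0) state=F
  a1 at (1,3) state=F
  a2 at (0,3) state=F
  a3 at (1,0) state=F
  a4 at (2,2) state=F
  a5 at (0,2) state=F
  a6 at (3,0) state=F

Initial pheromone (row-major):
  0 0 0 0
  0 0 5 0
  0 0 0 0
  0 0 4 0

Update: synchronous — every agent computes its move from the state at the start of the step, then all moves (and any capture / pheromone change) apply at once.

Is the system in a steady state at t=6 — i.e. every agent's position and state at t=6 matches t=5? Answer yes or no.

t=1: a0@(1,0) a1@(1,2) a2@(1,2) a3@(0,0) a4@(1,2) a5@(1,2) a6@(0,0) | pheromone: 4 0 0 0 / 2 0 12 0 / 0 0 0 0 / 0 0 3 0
t=2: a0@(0,0) a1@(1,2) a2@(1,2) a3@(0,0) a4@(1,2) a5@(1,2) a6@(0,0) | pheromone: 9 0 0 0 / 1 0 19 0 / 0 0 0 0 / 0 0 2 0
t=3: a0@(0,0) a1@(1,2) a2@(1,2) a3@(0,0) a4@(1,2) a5@(1,2) a6@(0,0) | pheromone: 14 0 0 0 / 0 0 26 0 / 0 0 0 0 / 0 0 1 0
t=4: a0@(0,0) a1@(1,2) a2@(1,2) a3@(0,0) a4@(1,2) a5@(1,2) a6@(0,0) | pheromone: 19 0 0 0 / 0 0 33 0 / 0 0 0 0 / 0 0 0 0
t=5: a0@(0,0) a1@(1,2) a2@(1,2) a3@(0,0) a4@(1,2) a5@(1,2) a6@(0,0) | pheromone: 24 0 0 0 / 0 0 40 0 / 0 0 0 0 / 0 0 0 0
t=6: a0@(0,0) a1@(1,2) a2@(1,2) a3@(0,0) a4@(1,2) a5@(1,2) a6@(0,0) | pheromone: 29 0 0 0 / 0 0 47 0 / 0 0 0 0 / 0 0 0 0

yes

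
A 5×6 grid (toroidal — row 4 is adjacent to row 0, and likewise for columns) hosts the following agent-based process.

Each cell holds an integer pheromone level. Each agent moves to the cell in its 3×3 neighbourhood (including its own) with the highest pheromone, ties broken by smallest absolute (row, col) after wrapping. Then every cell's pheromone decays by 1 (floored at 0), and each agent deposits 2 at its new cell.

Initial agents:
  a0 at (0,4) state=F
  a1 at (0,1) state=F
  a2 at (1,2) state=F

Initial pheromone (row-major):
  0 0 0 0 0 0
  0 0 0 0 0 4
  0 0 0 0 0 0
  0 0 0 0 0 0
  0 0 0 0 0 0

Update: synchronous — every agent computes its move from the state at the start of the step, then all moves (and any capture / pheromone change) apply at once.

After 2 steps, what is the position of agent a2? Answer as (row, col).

t=1: a0@(1,5) a1@(0,0) a2@(0,1) | pheromone: 2 2 0 0 0 0 / 0 0 0 0 0 5 / 0 0 0 0 0 0 / 0 0 0 0 0 0 / 0 0 0 0 0 0
t=2: a0@(1,5) a1@(1,5) a2@(0,0) | pheromone: 3 1 0 0 0 0 / 0 0 0 0 0 8 / 0 0 0 0 0 0 / 0 0 0 0 0 0 / 0 0 0 0 0 0

(0, 0)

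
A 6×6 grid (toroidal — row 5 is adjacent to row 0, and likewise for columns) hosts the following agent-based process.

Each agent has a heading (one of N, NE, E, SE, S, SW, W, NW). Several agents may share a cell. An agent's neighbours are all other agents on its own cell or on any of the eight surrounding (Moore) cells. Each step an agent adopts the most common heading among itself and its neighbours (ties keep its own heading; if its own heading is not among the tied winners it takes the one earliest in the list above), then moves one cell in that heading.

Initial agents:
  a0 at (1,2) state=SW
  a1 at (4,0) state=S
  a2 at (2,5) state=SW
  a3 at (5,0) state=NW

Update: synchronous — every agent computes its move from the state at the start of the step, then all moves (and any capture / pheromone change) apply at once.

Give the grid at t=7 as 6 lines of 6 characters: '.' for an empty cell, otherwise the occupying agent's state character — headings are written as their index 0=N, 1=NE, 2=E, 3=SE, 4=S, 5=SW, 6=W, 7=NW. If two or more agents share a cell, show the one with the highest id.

t=1: a0@(2,1):SW a1@(5,0):S a2@(3,4):SW a3@(4,5):NW
t=2: a0@(3,0):SW a1@(0,0):S a2@(4,3):SW a3@(3,4):NW
t=3: a0@(4,5):SW a1@(1,0):S a2@(5,2):SW a3@(2,3):NW
t=4: a0@(5,4):SW a1@(2,0):S a2@(0,1):SW a3@(1,2):NW
t=5: a0@(0,3):SW a1@(3,0):S a2@(1,0):SW a3@(0,1):NW
t=6: a0@(1,2):SW a1@(4,0):S a2@(2,5):SW a3@(5,0):NW
t=7: a0@(2,1):SW a1@(5,0):S a2@(3,4):SW a3@(4,5):NW

......
......
.5....
....5.
.....7
4.....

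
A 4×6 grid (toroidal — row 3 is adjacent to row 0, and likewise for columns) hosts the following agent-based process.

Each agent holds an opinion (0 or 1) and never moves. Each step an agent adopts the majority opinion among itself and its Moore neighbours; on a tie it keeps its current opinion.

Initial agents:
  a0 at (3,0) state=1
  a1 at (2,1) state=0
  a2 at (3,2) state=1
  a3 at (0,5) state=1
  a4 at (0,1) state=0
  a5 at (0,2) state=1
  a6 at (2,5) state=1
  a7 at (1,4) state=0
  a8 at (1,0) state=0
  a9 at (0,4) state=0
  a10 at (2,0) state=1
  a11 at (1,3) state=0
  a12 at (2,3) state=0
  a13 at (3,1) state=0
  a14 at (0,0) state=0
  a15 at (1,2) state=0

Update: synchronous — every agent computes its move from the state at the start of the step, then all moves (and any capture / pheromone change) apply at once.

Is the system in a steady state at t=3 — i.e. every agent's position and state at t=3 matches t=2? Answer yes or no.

t=1: a0@(3,0):1 a1@(2,1):0 a2@(3,2):0 a3@(0,5):0 a4@(0,1):0 a5@(0,2):0 a6@(2,5):1 a7@(1,4):0 a8@(1,0):0 a9@(0,4):0 a10@(2,0):1 a11@(1,3):0 a12@(2,3):0 a13@(3,1):0 a14@(0,0):0 a15@(1,2):0
t=2: a0@(3,0):0 a1@(2,1):0 a2@(3,2):0 a3@(0,5):0 a4@(0,1):0 a5@(0,2):0 a6@(2,5):1 a7@(1,4):0 a8@(1,0):0 a9@(0,4):0 a10@(2,0):1 a11@(1,3):0 a12@(2,3):0 a13@(3,1):0 a14@(0,0):0 a15@(1,2):0
t=3: a0@(3,0):0 a1@(2,1):0 a2@(3,2):0 a3@(0,5):0 a4@(0,1):0 a5@(0,2):0 a6@(2,5):0 a7@(1,4):0 a8@(1,0):0 a9@(0,4):0 a10@(2,0):0 a11@(1,3):0 a12@(2,3):0 a13@(3,1):0 a14@(0,0):0 a15@(1,2):0

no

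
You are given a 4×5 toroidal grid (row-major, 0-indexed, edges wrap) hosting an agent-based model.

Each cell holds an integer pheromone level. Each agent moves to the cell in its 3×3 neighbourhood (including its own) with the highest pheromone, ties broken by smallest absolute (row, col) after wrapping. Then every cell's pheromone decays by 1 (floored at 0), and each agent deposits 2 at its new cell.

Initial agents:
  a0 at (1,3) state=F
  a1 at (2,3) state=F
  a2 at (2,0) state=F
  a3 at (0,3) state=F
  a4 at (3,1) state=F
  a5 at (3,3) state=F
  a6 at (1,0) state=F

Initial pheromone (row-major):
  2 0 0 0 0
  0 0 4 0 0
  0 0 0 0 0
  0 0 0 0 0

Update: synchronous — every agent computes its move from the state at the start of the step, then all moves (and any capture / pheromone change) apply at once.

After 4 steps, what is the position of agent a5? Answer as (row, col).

t=1: a0@(1,2) a1@(1,2) a2@(1,0) a3@(1,2) a4@(0,0) a5@(0,2) a6@(0,0) | pheromone: 5 0 2 0 0 / 2 0 9 0 0 / 0 0 0 0 0 / 0 0 0 0 0
t=2: a0@(1,2) a1@(1,2) a2@(0,0) a3@(1,2) a4@(0,0) a5@(1,2) a6@(0,0) | pheromone: 10 0 1 0 0 / 1 0 16 0 0 / 0 0 0 0 0 / 0 0 0 0 0
t=3: a0@(1,2) a1@(1,2) a2@(0,0) a3@(1,2) a4@(0,0) a5@(1,2) a6@(0,0) | pheromone: 15 0 0 0 0 / 0 0 23 0 0 / 0 0 0 0 0 / 0 0 0 0 0
t=4: a0@(1,2) a1@(1,2) a2@(0,0) a3@(1,2) a4@(0,0) a5@(1,2) a6@(0,0) | pheromone: 20 0 0 0 0 / 0 0 30 0 0 / 0 0 0 0 0 / 0 0 0 0 0

(1, 2)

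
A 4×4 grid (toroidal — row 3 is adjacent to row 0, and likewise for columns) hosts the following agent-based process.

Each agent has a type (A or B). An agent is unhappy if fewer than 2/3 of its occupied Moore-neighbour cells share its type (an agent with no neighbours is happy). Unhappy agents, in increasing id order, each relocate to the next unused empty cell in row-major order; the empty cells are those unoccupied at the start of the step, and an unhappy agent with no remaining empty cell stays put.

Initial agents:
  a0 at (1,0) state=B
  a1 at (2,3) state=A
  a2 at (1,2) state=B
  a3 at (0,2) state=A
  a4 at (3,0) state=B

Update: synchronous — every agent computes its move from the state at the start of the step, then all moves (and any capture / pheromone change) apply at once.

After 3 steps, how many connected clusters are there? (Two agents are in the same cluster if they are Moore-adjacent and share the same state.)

3

t=1: a0@(0,0):B a1@(0,1):A a2@(0,3):B a3@(1,1):A a4@(1,3):B
t=2: a0@(0,2):B a1@(1,0):A a2@(0,3):B a3@(1,2):A a4@(1,3):B
t=3: a0@(0,2):B a1@(0,0):A a2@(0,1):B a3@(1,1):A a4@(2,0):B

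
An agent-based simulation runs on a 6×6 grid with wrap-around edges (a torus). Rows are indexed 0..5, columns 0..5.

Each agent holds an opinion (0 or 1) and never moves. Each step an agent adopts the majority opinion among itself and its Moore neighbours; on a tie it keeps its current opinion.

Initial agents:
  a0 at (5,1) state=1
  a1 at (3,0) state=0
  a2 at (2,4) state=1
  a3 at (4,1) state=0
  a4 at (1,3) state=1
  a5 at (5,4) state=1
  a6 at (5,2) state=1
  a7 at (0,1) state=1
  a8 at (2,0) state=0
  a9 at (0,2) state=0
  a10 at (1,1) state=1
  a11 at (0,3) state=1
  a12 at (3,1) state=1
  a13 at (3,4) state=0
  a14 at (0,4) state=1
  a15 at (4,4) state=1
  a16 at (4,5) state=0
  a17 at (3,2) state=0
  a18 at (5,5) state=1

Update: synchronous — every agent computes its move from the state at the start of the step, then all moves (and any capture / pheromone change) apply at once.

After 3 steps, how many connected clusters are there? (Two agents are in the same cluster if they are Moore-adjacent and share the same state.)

2

t=1: a0@(5,1):1 a1@(3,0):0 a2@(2,4):1 a3@(4,1):0 a4@(1,3):1 a5@(5,4):1 a6@(5,2):1 a7@(0,1):1 a8@(2,0):0 a9@(0,2):1 a10@(1,1):1 a11@(0,3):1 a12@(3,1):0 a13@(3,4):0 a14@(0,4):1 a15@(4,4):1 a16@(4,5):0 a17@(3,2):0 a18@(5,5):1
t=2: (unchanged — steady state)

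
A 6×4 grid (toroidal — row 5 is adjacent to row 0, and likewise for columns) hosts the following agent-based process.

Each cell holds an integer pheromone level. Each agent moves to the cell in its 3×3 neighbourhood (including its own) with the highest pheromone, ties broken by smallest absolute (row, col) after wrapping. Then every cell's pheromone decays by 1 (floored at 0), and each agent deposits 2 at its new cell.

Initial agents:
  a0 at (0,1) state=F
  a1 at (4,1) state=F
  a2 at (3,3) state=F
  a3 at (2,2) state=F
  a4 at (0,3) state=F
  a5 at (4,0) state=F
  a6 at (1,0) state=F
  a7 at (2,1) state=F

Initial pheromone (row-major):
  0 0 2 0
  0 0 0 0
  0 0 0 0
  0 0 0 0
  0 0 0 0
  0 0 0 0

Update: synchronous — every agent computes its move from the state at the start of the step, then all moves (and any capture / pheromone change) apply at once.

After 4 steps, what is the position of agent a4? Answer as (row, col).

t=1: a0@(0,2) a1@(3,0) a2@(2,0) a3@(1,1) a4@(0,2) a5@(3,0) a6@(0,0) a7@(1,0) | pheromone: 2 0 5 0 / 2 2 0 0 / 2 0 0 0 / 4 0 0 0 / 0 0 0 0 / 0 0 0 0
t=2: a0@(0,2) a1@(3,0) a2@(3,0) a3@(0,2) a4@(0,2) a5@(3,0) a6@(0,0) a7@(0,0) | pheromone: 5 0 10 0 / 1 1 0 0 / 1 0 0 0 / 9 0 0 0 / 0 0 0 0 / 0 0 0 0
t=3: a0@(0,2) a1@(3,0) a2@(3,0) a3@(0,2) a4@(0,2) a5@(3,0) a6@(0,0) a7@(0,0) | pheromone: 8 0 15 0 / 0 0 0 0 / 0 0 0 0 / 14 0 0 0 / 0 0 0 0 / 0 0 0 0
t=4: a0@(0,2) a1@(3,0) a2@(3,0) a3@(0,2) a4@(0,2) a5@(3,0) a6@(0,0) a7@(0,0) | pheromone: 11 0 20 0 / 0 0 0 0 / 0 0 0 0 / 19 0 0 0 / 0 0 0 0 / 0 0 0 0

(0, 2)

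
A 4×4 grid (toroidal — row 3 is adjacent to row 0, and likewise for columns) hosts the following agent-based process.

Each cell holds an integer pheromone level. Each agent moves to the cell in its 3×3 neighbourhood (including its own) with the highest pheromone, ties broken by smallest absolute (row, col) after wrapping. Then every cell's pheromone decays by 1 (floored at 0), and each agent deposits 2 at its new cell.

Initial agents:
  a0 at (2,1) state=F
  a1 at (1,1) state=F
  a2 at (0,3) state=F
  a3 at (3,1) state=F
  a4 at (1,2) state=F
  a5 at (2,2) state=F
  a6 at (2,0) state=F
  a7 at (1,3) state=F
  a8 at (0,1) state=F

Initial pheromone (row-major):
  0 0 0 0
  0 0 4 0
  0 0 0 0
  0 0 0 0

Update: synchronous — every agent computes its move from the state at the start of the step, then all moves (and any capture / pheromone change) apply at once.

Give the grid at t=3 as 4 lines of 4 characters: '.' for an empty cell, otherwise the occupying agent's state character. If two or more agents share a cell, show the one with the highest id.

F...
..F.
....
....

t=1: a0@(1,2) a1@(1,2) a2@(1,2) a3@(0,0) a4@(1,2) a5@(1,2) a6@(1,0) a7@(1,2) a8@(1,2) | pheromone: 2 0 0 0 / 2 0 17 0 / 0 0 0 0 / 0 0 0 0
t=2: a0@(1,2) a1@(1,2) a2@(1,2) a3@(0,0) a4@(1,2) a5@(1,2) a6@(0,0) a7@(1,2) a8@(1,2) | pheromone: 5 0 0 0 / 1 0 30 0 / 0 0 0 0 / 0 0 0 0
t=3: a0@(1,2) a1@(1,2) a2@(1,2) a3@(0,0) a4@(1,2) a5@(1,2) a6@(0,0) a7@(1,2) a8@(1,2) | pheromone: 8 0 0 0 / 0 0 43 0 / 0 0 0 0 / 0 0 0 0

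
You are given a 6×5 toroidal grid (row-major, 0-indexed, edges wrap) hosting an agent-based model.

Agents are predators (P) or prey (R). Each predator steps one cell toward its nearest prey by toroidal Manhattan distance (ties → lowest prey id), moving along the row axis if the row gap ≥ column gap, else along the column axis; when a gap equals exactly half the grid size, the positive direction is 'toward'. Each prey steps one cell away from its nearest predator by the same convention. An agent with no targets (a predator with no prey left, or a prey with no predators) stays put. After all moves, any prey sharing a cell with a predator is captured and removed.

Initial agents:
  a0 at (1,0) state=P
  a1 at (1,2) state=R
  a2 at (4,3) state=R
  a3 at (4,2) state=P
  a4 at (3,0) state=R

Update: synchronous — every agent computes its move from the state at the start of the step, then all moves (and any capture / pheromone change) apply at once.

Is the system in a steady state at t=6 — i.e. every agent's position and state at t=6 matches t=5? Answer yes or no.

no

t=1: a0@(1,1):P a1@(1,3):R a2@(4,4):R a3@(4,3):P a4@(4,0):R
t=2: a0@(1,2):P a1@(1,4):R a2@(4,0):R a3@(4,4):P a4@(4,1):R
t=3: a0@(1,3):P a1@(1,0):R a2@(4,1):R a3@(4,0):P a4@(4,2):R
t=4: a0@(1,4):P a1@(1,1):R a2@(4,2):R a3@(4,1):P a4@(4,3):R
t=5: a0@(1,0):P a1@(1,2):R a2@(4,3):R a3@(4,2):P a4@(4,4):R
t=6: a0@(1,1):P a1@(1,3):R a2@(4,4):R a3@(4,3):P a4@(4,0):R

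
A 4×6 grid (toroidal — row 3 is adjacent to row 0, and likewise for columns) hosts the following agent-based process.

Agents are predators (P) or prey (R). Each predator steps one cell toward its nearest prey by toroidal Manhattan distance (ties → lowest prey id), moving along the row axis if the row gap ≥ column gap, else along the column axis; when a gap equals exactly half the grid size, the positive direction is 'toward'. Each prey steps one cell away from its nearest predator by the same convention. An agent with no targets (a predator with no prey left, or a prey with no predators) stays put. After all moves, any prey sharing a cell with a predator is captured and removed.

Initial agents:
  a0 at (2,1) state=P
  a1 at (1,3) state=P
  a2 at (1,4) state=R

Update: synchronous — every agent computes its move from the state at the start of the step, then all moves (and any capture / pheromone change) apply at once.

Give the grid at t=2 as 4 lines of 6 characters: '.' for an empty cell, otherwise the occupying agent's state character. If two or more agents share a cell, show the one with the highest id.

......
R....P
...P..
......

t=1: a0@(2,2):P a1@(1,4):P a2@(1,5):R
t=2: a0@(2,3):P a1@(1,5):P a2@(1,0):R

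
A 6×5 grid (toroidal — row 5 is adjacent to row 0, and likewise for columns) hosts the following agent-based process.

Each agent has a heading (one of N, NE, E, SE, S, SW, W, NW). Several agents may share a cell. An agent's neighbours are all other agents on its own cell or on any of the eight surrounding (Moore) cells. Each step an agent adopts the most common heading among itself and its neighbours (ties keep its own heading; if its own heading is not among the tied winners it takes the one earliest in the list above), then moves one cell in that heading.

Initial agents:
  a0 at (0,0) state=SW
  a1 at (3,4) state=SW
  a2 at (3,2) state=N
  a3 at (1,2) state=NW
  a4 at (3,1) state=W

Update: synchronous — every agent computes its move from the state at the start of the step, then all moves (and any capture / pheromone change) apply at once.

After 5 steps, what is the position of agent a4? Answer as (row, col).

t=1: a0@(1,4):SW a1@(4,3):SW a2@(2,2):N a3@(0,1):NW a4@(3,0):W
t=2: a0@(2,3):SW a1@(5,2):SW a2@(1,2):N a3@(5,0):NW a4@(3,4):W
t=3: a0@(3,2):SW a1@(0,1):SW a2@(0,2):N a3@(4,4):NW a4@(3,3):W
t=4: a0@(4,1):SW a1@(1,0):SW a2@(5,2):N a3@(3,3):NW a4@(3,2):W
t=5: a0@(5,0):SW a1@(2,4):SW a2@(4,2):N a3@(2,2):NW a4@(3,1):W

(3, 1)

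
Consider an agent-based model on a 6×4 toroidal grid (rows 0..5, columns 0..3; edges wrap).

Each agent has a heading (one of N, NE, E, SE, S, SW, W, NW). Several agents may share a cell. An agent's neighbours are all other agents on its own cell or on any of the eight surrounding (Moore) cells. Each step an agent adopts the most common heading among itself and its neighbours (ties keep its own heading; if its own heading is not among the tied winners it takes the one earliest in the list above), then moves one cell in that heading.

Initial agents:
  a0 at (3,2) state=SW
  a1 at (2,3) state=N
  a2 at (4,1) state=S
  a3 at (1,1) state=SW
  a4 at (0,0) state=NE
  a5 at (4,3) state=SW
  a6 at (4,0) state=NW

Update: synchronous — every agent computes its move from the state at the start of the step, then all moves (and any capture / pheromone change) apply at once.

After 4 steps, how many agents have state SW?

t=1: a0@(4,1):SW a1@(1,3):N a2@(5,1):S a3@(2,0):SW a4@(5,1):NE a5@(5,2):SW a6@(3,3):NW
t=2: a0@(5,0):SW a1@(0,3):N a2@(0,0):SW a3@(3,3):SW a4@(0,0):SW a5@(0,1):SW a6@(2,2):NW
t=3: a0@(0,3):SW a1@(1,2):SW a2@(1,3):SW a3@(4,2):SW a4@(1,3):SW a5@(1,0):SW a6@(1,1):NW
t=4: a0@(1,2):SW a1@(2,1):SW a2@(2,2):SW a3@(5,1):SW a4@(2,2):SW a5@(2,3):SW a6@(2,0):SW

7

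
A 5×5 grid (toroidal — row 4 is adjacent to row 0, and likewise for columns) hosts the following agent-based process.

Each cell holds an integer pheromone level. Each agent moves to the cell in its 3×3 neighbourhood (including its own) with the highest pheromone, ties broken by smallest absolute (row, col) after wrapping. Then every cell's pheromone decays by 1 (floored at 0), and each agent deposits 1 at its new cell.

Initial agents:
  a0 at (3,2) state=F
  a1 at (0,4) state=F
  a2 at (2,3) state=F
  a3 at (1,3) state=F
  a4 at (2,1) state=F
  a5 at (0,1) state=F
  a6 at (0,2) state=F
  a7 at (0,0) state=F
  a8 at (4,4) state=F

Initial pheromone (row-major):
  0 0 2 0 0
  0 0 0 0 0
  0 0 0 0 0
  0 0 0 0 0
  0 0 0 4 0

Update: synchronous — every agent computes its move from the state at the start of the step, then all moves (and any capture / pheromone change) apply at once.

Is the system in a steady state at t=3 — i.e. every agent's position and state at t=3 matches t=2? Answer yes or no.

t=1: a0@(4,3) a1@(4,3) a2@(1,2) a3@(0,2) a4@(1,0) a5@(0,2) a6@(4,3) a7@(0,0) a8@(4,3) | pheromone: 1 0 3 0 0 / 1 0 1 0 0 / 0 0 0 0 0 / 0 0 0 0 0 / 0 0 0 7 0
t=2: a0@(4,3) a1@(4,3) a2@(0,2) a3@(4,3) a4@(0,0) a5@(4,3) a6@(4,3) a7@(0,0) a8@(4,3) | pheromone: 2 0 3 0 0 / 0 0 0 0 0 / 0 0 0 0 0 / 0 0 0 0 0 / 0 0 0 12 0
t=3: a0@(4,3) a1@(4,3) a2@(4,3) a3@(4,3) a4@(0,0) a5@(4,3) a6@(4,3) a7@(0,0) a8@(4,3) | pheromone: 3 0 2 0 0 / 0 0 0 0 0 / 0 0 0 0 0 / 0 0 0 0 0 / 0 0 0 18 0

no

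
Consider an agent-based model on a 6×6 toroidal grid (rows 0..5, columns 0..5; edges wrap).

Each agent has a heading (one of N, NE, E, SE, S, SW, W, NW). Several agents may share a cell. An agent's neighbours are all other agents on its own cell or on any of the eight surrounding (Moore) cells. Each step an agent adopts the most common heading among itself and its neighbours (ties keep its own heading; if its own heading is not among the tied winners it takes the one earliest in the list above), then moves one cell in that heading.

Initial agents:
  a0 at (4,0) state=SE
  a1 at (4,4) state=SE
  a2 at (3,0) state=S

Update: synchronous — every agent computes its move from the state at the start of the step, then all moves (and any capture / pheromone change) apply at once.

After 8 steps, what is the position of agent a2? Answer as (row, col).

(5, 1)

t=1: a0@(5,1):SE a1@(5,5):SE a2@(4,0):S
t=2: a0@(0,2):SE a1@(0,0):SE a2@(5,1):SE
t=3: a0@(1,3):SE a1@(1,1):SE a2@(0,2):SE
t=4: a0@(2,4):SE a1@(2,2):SE a2@(1,3):SE
t=5: a0@(3,5):SE a1@(3,3):SE a2@(2,4):SE
t=6: a0@(4,0):SE a1@(4,4):SE a2@(3,5):SE
t=7: a0@(5,1):SE a1@(5,5):SE a2@(4,0):SE
t=8: a0@(0,2):SE a1@(0,0):SE a2@(5,1):SE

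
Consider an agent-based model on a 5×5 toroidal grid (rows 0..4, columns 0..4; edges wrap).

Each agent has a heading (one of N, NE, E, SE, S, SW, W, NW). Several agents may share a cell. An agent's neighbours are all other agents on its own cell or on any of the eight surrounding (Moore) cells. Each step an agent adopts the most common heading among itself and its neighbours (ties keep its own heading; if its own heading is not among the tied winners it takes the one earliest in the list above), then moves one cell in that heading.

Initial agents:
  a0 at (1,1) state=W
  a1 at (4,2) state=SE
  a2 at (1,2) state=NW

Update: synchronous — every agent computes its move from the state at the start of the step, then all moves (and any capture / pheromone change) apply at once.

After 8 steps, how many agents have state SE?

1

t=1: a0@(1,0):W a1@(0,3):SE a2@(0,1):NW
t=2: a0@(1,4):W a1@(1,4):SE a2@(4,0):NW
t=3: a0@(1,3):W a1@(2,0):SE a2@(3,4):NW
t=4: a0@(1,2):W a1@(3,1):SE a2@(2,3):NW
t=5: a0@(1,1):W a1@(4,2):SE a2@(1,2):NW
t=6: a0@(1,0):W a1@(0,3):SE a2@(0,1):NW
t=7: a0@(1,4):W a1@(1,4):SE a2@(4,0):NW
t=8: a0@(1,3):W a1@(2,0):SE a2@(3,4):NW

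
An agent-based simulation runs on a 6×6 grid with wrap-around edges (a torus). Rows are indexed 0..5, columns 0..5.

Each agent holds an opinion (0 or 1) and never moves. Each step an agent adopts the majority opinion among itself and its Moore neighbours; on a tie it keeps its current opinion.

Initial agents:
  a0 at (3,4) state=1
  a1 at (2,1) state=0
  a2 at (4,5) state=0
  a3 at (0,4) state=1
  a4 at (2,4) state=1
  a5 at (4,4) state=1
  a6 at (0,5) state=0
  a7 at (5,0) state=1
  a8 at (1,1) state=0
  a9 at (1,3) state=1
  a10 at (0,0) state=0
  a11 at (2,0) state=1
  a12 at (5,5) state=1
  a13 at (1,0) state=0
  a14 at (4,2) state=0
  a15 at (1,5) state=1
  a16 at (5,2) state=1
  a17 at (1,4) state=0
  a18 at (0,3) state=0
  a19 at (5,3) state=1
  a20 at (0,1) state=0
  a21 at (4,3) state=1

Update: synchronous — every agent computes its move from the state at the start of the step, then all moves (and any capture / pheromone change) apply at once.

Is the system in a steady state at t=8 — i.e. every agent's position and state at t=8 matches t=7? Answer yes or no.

yes

t=1: a0@(3,4):1 a1@(2,1):0 a2@(4,5):1 a3@(0,4):1 a4@(2,4):1 a5@(4,4):1 a6@(0,5):0 a7@(5,0):0 a8@(1,1):0 a9@(1,3):1 a10@(0,0):0 a11@(2,0):0 a12@(5,5):1 a13@(1,0):0 a14@(4,2):1 a15@(1,5):1 a16@(5,2):1 a17@(1,4):1 a18@(0,3):1 a19@(5,3):1 a20@(0,1):0 a21@(4,3):1
t=2: (unchanged — steady state)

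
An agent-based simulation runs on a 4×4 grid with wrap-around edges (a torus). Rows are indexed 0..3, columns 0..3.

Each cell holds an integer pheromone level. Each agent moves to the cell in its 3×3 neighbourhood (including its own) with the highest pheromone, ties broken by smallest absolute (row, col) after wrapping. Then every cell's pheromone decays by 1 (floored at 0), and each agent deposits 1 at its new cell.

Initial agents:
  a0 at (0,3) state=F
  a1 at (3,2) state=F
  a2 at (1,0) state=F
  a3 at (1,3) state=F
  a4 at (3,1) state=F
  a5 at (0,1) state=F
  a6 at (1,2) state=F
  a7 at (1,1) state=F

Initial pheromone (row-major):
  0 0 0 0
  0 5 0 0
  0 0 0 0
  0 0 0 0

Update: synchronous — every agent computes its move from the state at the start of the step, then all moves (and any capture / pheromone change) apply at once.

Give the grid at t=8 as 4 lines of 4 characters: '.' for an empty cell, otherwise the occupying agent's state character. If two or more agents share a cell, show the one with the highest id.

t=1: a0@(0,0) a1@(0,1) a2@(1,1) a3@(0,0) a4@(0,0) a5@(1,1) a6@(1,1) a7@(1,1) | pheromone: 3 1 0 0 / 0 8 0 0 / 0 0 0 0 / 0 0 0 0
t=2: a0@(1,1) a1@(1,1) a2@(1,1) a3@(1,1) a4@(1,1) a5@(1,1) a6@(1,1) a7@(1,1) | pheromone: 2 0 0 0 / 0 15 0 0 / 0 0 0 0 / 0 0 0 0
t=3: a0@(1,1) a1@(1,1) a2@(1,1) a3@(1,1) a4@(1,1) a5@(1,1) a6@(1,1) a7@(1,1) | pheromone: 1 0 0 0 / 0 22 0 0 / 0 0 0 0 / 0 0 0 0
t=4: a0@(1,1) a1@(1,1) a2@(1,1) a3@(1,1) a4@(1,1) a5@(1,1) a6@(1,1) a7@(1,1) | pheromone: 0 0 0 0 / 0 29 0 0 / 0 0 0 0 / 0 0 0 0
t=5: a0@(1,1) a1@(1,1) a2@(1,1) a3@(1,1) a4@(1,1) a5@(1,1) a6@(1,1) a7@(1,1) | pheromone: 0 0 0 0 / 0 36 0 0 / 0 0 0 0 / 0 0 0 0
t=6: a0@(1,1) a1@(1,1) a2@(1,1) a3@(1,1) a4@(1,1) a5@(1,1) a6@(1,1) a7@(1,1) | pheromone: 0 0 0 0 / 0 43 0 0 / 0 0 0 0 / 0 0 0 0
t=7: a0@(1,1) a1@(1,1) a2@(1,1) a3@(1,1) a4@(1,1) a5@(1,1) a6@(1,1) a7@(1,1) | pheromone: 0 0 0 0 / 0 50 0 0 / 0 0 0 0 / 0 0 0 0
t=8: a0@(1,1) a1@(1,1) a2@(1,1) a3@(1,1) a4@(1,1) a5@(1,1) a6@(1,1) a7@(1,1) | pheromone: 0 0 0 0 / 0 57 0 0 / 0 0 0 0 / 0 0 0 0

....
.F..
....
....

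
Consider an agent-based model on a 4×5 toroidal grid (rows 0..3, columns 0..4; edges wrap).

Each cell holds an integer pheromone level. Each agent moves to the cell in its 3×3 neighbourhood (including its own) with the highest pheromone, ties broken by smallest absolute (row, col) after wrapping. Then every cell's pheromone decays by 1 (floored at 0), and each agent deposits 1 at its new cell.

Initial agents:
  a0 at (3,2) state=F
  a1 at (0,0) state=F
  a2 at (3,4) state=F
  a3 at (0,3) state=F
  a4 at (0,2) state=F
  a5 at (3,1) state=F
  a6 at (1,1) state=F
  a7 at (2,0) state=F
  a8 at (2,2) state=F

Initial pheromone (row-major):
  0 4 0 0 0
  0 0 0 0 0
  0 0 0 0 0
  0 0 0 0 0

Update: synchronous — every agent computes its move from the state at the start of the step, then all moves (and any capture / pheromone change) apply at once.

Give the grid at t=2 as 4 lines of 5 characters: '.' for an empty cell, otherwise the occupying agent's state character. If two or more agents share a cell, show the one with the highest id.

.F...
.....
.....
.....

t=1: a0@(0,1) a1@(0,1) a2@(0,0) a3@(0,2) a4@(0,1) a5@(0,1) a6@(0,1) a7@(1,0) a8@(1,1) | pheromone: 1 8 1 0 0 / 1 1 0 0 0 / 0 0 0 0 0 / 0 0 0 0 0
t=2: a0@(0,1) a1@(0,1) a2@(0,1) a3@(0,1) a4@(0,1) a5@(0,1) a6@(0,1) a7@(0,1) a8@(0,1) | pheromone: 0 16 0 0 0 / 0 0 0 0 0 / 0 0 0 0 0 / 0 0 0 0 0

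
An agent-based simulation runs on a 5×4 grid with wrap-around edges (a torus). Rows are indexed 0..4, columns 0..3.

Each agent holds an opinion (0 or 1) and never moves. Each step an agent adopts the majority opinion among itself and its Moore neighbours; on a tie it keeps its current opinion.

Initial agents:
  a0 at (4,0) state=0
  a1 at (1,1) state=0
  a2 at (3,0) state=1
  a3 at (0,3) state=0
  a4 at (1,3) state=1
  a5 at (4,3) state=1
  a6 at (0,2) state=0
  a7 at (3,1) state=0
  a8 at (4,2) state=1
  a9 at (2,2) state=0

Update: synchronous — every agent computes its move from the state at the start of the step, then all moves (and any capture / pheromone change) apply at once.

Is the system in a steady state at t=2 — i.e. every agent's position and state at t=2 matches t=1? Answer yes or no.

t=1: a0@(4,0):0 a1@(1,1):0 a2@(3,0):1 a3@(0,3):0 a4@(1,3):0 a5@(4,3):1 a6@(0,2):0 a7@(3,1):0 a8@(4,2):0 a9@(2,2):0
t=2: a0@(4,0):0 a1@(1,1):0 a2@(3,0):1 a3@(0,3):0 a4@(1,3):0 a5@(4,3):0 a6@(0,2):0 a7@(3,1):0 a8@(4,2):0 a9@(2,2):0

no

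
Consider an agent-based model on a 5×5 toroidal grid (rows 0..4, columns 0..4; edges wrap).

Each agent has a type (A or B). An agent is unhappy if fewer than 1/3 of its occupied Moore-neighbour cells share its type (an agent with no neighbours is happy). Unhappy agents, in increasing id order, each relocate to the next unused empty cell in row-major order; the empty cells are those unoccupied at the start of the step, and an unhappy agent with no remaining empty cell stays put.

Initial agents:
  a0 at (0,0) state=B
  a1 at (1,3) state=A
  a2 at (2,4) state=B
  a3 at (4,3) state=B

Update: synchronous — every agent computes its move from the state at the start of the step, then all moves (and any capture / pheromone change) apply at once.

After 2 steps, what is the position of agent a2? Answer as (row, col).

t=1: a0@(0,0):B a1@(0,1):A a2@(0,2):B a3@(4,3):B
t=2: a0@(0,3):B a1@(0,4):A a2@(0,2):B a3@(4,3):B

(0, 2)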